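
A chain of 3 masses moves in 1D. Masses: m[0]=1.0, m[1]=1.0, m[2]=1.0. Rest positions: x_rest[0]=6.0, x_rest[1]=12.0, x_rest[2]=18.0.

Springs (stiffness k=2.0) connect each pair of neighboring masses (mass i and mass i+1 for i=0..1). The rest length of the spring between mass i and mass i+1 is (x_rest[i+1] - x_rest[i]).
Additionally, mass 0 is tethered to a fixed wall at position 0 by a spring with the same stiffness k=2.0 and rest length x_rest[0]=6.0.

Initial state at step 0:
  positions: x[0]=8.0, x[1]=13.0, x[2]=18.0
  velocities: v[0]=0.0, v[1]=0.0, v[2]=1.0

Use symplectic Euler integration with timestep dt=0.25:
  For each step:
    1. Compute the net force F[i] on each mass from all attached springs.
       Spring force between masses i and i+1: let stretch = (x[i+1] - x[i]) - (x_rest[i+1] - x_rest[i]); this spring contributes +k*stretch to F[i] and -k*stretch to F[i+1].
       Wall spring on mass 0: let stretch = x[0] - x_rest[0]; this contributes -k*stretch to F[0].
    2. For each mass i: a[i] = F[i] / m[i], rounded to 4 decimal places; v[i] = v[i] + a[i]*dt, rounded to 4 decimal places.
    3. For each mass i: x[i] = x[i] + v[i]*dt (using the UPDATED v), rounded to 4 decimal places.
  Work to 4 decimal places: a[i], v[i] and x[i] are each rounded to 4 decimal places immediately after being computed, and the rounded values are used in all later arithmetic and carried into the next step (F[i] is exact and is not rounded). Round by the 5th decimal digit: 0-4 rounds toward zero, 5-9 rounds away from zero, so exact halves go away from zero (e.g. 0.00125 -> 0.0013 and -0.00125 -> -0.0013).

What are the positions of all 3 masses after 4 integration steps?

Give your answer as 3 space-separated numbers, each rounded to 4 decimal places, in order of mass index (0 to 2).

Step 0: x=[8.0000 13.0000 18.0000] v=[0.0000 0.0000 1.0000]
Step 1: x=[7.6250 13.0000 18.3750] v=[-1.5000 0.0000 1.5000]
Step 2: x=[6.9688 13.0000 18.8281] v=[-2.6250 0.0000 1.8125]
Step 3: x=[6.1954 12.9746 19.3027] v=[-3.0938 -0.1016 1.8985]
Step 4: x=[5.4949 12.8928 19.7363] v=[-2.8019 -0.3272 1.7345]

Answer: 5.4949 12.8928 19.7363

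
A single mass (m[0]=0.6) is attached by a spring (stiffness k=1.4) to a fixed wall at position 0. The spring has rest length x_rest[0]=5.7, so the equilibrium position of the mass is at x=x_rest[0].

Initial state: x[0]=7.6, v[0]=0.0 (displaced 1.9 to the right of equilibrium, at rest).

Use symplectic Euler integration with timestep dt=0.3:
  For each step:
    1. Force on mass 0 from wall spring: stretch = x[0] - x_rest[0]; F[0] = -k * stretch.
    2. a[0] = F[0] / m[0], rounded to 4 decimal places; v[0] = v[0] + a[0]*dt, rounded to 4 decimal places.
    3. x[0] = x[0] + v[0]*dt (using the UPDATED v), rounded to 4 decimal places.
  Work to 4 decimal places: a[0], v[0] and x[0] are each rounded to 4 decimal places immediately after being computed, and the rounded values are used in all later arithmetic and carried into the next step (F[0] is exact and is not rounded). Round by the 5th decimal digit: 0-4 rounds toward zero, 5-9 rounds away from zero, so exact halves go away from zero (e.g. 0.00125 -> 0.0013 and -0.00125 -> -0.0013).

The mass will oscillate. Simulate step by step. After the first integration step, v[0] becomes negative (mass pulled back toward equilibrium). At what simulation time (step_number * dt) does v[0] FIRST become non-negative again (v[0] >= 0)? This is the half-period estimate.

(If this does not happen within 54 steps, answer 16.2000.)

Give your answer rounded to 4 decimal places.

Answer: 2.1000

Derivation:
Step 0: x=[7.6000] v=[0.0000]
Step 1: x=[7.2010] v=[-1.3300]
Step 2: x=[6.4868] v=[-2.3807]
Step 3: x=[5.6074] v=[-2.9315]
Step 4: x=[4.7474] v=[-2.8667]
Step 5: x=[4.0874] v=[-2.1999]
Step 6: x=[3.7661] v=[-1.0711]
Step 7: x=[3.8509] v=[0.2826]
First v>=0 after going negative at step 7, time=2.1000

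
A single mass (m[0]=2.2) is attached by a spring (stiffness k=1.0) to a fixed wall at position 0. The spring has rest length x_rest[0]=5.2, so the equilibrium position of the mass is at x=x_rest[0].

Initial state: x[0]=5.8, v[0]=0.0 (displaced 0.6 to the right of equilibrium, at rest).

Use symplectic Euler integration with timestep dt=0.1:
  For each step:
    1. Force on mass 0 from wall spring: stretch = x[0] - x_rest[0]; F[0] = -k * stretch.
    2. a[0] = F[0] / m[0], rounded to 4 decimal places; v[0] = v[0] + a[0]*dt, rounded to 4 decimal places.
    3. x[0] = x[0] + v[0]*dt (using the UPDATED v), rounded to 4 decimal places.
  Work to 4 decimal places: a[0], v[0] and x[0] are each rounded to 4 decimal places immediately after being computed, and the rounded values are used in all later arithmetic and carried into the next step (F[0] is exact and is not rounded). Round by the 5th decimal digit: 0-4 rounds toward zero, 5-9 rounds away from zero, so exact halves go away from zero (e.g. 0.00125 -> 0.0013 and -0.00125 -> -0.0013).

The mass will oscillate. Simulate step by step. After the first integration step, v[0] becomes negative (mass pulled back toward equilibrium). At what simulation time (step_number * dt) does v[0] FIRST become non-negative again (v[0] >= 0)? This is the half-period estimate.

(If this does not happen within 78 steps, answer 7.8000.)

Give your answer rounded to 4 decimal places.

Answer: 4.7000

Derivation:
Step 0: x=[5.8000] v=[0.0000]
Step 1: x=[5.7973] v=[-0.0273]
Step 2: x=[5.7919] v=[-0.0545]
Step 3: x=[5.7838] v=[-0.0814]
Step 4: x=[5.7730] v=[-0.1079]
Step 5: x=[5.7596] v=[-0.1340]
Step 6: x=[5.7437] v=[-0.1594]
Step 7: x=[5.7253] v=[-0.1841]
Step 8: x=[5.7045] v=[-0.2080]
Step 9: x=[5.6814] v=[-0.2309]
Step 10: x=[5.6561] v=[-0.2528]
Step 11: x=[5.6288] v=[-0.2735]
Step 12: x=[5.5995] v=[-0.2930]
Step 13: x=[5.5684] v=[-0.3112]
Step 14: x=[5.5356] v=[-0.3280]
Step 15: x=[5.5013] v=[-0.3433]
Step 16: x=[5.4656] v=[-0.3570]
Step 17: x=[5.4287] v=[-0.3691]
Step 18: x=[5.3908] v=[-0.3795]
Step 19: x=[5.3520] v=[-0.3882]
Step 20: x=[5.3125] v=[-0.3951]
Step 21: x=[5.2725] v=[-0.4002]
Step 22: x=[5.2322] v=[-0.4035]
Step 23: x=[5.1917] v=[-0.4050]
Step 24: x=[5.1512] v=[-0.4046]
Step 25: x=[5.1110] v=[-0.4024]
Step 26: x=[5.0712] v=[-0.3984]
Step 27: x=[5.0319] v=[-0.3926]
Step 28: x=[4.9934] v=[-0.3850]
Step 29: x=[4.9558] v=[-0.3756]
Step 30: x=[4.9194] v=[-0.3645]
Step 31: x=[4.8842] v=[-0.3518]
Step 32: x=[4.8505] v=[-0.3375]
Step 33: x=[4.8183] v=[-0.3216]
Step 34: x=[4.7879] v=[-0.3043]
Step 35: x=[4.7593] v=[-0.2856]
Step 36: x=[4.7327] v=[-0.2656]
Step 37: x=[4.7083] v=[-0.2444]
Step 38: x=[4.6861] v=[-0.2221]
Step 39: x=[4.6662] v=[-0.1987]
Step 40: x=[4.6488] v=[-0.1744]
Step 41: x=[4.6339] v=[-0.1494]
Step 42: x=[4.6215] v=[-0.1237]
Step 43: x=[4.6118] v=[-0.0974]
Step 44: x=[4.6047] v=[-0.0707]
Step 45: x=[4.6003] v=[-0.0436]
Step 46: x=[4.5987] v=[-0.0163]
Step 47: x=[4.5998] v=[0.0110]
First v>=0 after going negative at step 47, time=4.7000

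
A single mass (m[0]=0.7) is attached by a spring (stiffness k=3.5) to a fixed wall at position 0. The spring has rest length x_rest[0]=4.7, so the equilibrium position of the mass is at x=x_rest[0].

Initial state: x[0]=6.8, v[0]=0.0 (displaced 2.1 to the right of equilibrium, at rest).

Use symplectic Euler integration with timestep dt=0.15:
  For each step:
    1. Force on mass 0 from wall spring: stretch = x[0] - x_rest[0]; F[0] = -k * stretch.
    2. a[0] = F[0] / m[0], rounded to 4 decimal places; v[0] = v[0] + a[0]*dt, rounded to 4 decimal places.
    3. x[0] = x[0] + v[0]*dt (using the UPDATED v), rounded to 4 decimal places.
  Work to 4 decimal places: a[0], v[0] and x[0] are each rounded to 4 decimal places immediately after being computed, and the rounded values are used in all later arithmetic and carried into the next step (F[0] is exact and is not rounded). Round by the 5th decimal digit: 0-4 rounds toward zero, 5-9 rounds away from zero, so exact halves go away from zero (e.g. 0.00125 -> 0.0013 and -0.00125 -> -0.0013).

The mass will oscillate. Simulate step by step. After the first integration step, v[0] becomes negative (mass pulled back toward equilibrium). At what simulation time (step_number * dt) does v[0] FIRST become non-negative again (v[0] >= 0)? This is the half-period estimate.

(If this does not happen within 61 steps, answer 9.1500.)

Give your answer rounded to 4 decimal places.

Answer: 1.5000

Derivation:
Step 0: x=[6.8000] v=[0.0000]
Step 1: x=[6.5638] v=[-1.5750]
Step 2: x=[6.1179] v=[-2.9729]
Step 3: x=[5.5125] v=[-4.0363]
Step 4: x=[4.8156] v=[-4.6457]
Step 5: x=[4.1057] v=[-4.7324]
Step 6: x=[3.4627] v=[-4.2867]
Step 7: x=[2.9589] v=[-3.3587]
Step 8: x=[2.6510] v=[-2.0529]
Step 9: x=[2.5736] v=[-0.5162]
Step 10: x=[2.7354] v=[1.0786]
First v>=0 after going negative at step 10, time=1.5000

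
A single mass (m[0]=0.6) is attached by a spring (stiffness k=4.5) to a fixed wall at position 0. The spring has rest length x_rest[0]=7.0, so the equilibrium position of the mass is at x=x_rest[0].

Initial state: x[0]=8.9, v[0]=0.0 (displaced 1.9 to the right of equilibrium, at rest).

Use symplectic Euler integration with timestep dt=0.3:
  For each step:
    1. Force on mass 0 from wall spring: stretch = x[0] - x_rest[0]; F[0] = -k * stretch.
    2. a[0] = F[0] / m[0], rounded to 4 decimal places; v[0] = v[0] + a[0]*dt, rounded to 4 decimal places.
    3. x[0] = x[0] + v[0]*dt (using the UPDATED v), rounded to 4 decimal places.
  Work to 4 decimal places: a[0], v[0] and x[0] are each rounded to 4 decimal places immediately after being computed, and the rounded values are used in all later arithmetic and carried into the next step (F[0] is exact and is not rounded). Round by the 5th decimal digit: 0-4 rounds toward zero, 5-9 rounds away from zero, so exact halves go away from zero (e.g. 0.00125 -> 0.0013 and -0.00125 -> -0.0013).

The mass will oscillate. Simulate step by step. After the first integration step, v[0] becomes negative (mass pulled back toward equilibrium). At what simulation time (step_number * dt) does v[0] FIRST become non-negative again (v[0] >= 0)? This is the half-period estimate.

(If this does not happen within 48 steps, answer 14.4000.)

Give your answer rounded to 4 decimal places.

Answer: 1.2000

Derivation:
Step 0: x=[8.9000] v=[0.0000]
Step 1: x=[7.6175] v=[-4.2750]
Step 2: x=[5.9182] v=[-5.6644]
Step 3: x=[4.9491] v=[-3.2304]
Step 4: x=[5.3643] v=[1.3841]
First v>=0 after going negative at step 4, time=1.2000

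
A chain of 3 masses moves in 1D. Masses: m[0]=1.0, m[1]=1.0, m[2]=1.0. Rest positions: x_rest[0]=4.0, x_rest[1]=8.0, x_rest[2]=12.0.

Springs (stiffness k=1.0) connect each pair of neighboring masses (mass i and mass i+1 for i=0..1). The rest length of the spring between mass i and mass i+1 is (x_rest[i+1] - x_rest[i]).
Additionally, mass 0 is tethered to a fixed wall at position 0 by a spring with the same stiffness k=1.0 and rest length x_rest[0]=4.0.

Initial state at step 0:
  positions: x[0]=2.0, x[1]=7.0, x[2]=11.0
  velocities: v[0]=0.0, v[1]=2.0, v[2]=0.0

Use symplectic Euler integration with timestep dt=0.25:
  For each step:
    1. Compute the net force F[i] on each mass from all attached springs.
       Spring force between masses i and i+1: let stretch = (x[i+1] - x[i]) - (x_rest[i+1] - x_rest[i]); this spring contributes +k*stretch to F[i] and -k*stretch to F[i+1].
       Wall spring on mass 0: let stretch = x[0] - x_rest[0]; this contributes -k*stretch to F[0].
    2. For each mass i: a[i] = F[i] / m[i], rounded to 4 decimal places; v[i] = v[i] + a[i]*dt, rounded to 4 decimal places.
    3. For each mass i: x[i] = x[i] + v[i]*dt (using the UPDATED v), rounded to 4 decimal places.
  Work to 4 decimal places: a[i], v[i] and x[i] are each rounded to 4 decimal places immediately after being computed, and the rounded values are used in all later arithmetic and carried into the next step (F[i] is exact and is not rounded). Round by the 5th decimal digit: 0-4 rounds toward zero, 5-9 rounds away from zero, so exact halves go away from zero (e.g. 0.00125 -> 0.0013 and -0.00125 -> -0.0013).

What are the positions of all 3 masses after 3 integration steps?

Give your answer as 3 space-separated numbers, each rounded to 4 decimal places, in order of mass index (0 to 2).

Answer: 3.1101 7.9800 11.1011

Derivation:
Step 0: x=[2.0000 7.0000 11.0000] v=[0.0000 2.0000 0.0000]
Step 1: x=[2.1875 7.4375 11.0000] v=[0.7500 1.7500 0.0000]
Step 2: x=[2.5664 7.7695 11.0274] v=[1.5156 1.3281 0.1094]
Step 3: x=[3.1101 7.9800 11.1011] v=[2.1748 0.8418 0.2949]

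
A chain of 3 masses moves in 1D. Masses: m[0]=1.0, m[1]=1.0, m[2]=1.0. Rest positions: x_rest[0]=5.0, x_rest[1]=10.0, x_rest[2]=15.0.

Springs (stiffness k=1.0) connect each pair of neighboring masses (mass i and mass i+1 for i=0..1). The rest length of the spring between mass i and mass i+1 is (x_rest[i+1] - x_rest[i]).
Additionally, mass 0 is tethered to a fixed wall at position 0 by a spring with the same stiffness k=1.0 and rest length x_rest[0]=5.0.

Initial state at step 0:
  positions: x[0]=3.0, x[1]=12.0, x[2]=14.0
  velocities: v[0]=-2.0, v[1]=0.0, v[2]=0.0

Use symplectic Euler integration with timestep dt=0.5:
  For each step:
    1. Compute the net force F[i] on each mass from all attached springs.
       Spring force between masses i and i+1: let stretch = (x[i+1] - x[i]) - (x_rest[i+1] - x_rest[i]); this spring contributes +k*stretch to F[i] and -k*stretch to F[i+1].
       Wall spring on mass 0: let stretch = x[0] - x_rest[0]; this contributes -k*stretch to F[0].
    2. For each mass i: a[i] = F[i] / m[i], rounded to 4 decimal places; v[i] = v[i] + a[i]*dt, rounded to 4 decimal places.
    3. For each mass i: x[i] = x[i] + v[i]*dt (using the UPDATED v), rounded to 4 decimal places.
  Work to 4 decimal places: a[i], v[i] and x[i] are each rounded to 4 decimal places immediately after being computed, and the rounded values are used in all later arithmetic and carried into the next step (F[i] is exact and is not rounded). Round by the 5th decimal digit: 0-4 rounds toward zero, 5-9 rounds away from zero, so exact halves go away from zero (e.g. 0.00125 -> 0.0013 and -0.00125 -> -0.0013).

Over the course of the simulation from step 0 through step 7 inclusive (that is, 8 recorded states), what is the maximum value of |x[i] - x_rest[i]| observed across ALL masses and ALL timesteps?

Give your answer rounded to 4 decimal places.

Step 0: x=[3.0000 12.0000 14.0000] v=[-2.0000 0.0000 0.0000]
Step 1: x=[3.5000 10.2500 14.7500] v=[1.0000 -3.5000 1.5000]
Step 2: x=[4.8125 7.9375 15.6250] v=[2.6250 -4.6250 1.7500]
Step 3: x=[5.7032 6.7656 15.8282] v=[1.7813 -2.3438 0.4063]
Step 4: x=[5.4337 7.5938 15.0157] v=[-0.5391 1.6563 -1.6250]
Step 5: x=[4.3458 9.7374 13.5977] v=[-2.1759 4.2872 -2.8360]
Step 6: x=[3.5193 11.4982 12.4646] v=[-1.6530 3.5216 -2.2662]
Step 7: x=[3.8077 11.5059 12.3399] v=[0.5768 0.0154 -0.2494]
Max displacement = 3.2344

Answer: 3.2344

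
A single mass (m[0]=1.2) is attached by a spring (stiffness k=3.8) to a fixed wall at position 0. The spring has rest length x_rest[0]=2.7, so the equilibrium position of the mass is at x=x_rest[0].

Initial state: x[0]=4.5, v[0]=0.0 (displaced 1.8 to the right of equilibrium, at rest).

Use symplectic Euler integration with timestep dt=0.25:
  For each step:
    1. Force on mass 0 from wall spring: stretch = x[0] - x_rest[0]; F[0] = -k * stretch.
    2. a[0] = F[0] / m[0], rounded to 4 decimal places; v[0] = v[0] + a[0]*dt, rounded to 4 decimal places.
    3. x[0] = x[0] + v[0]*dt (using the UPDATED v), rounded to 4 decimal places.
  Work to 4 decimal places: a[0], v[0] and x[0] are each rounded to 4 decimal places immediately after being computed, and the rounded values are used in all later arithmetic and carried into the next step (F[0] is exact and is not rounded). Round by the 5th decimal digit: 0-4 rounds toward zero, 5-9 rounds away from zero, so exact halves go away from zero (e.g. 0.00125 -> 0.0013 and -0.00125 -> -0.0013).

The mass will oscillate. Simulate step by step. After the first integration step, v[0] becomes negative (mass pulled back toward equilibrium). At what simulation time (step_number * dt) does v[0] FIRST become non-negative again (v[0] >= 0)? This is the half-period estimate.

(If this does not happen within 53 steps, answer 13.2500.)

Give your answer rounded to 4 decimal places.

Step 0: x=[4.5000] v=[0.0000]
Step 1: x=[4.1438] v=[-1.4250]
Step 2: x=[3.5018] v=[-2.5680]
Step 3: x=[2.7011] v=[-3.2028]
Step 4: x=[1.9002] v=[-3.2037]
Step 5: x=[1.2576] v=[-2.5705]
Step 6: x=[0.9005] v=[-1.4286]
Step 7: x=[0.8995] v=[-0.0040]
Step 8: x=[1.2549] v=[1.4214]
First v>=0 after going negative at step 8, time=2.0000

Answer: 2.0000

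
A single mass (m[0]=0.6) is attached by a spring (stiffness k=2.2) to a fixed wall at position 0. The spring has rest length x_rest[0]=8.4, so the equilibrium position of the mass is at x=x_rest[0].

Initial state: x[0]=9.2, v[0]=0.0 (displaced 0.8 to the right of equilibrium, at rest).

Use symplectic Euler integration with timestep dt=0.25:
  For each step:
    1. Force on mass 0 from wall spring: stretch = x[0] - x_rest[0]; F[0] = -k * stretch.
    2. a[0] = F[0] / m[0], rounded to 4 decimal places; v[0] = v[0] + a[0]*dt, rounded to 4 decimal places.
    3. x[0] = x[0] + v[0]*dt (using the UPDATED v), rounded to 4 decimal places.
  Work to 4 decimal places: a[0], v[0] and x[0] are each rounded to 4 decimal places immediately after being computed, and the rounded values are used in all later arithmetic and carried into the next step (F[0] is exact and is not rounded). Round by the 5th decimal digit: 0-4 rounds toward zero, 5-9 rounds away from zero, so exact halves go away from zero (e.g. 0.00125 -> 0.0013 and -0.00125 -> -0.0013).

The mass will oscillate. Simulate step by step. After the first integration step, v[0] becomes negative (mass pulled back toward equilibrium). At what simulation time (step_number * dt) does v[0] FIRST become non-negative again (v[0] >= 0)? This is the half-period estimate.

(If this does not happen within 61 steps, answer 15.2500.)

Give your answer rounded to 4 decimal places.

Answer: 1.7500

Derivation:
Step 0: x=[9.2000] v=[0.0000]
Step 1: x=[9.0167] v=[-0.7333]
Step 2: x=[8.6921] v=[-1.2986]
Step 3: x=[8.3005] v=[-1.5664]
Step 4: x=[7.9317] v=[-1.4752]
Step 5: x=[7.6702] v=[-1.0459]
Step 6: x=[7.5760] v=[-0.3769]
Step 7: x=[7.6706] v=[0.3784]
First v>=0 after going negative at step 7, time=1.7500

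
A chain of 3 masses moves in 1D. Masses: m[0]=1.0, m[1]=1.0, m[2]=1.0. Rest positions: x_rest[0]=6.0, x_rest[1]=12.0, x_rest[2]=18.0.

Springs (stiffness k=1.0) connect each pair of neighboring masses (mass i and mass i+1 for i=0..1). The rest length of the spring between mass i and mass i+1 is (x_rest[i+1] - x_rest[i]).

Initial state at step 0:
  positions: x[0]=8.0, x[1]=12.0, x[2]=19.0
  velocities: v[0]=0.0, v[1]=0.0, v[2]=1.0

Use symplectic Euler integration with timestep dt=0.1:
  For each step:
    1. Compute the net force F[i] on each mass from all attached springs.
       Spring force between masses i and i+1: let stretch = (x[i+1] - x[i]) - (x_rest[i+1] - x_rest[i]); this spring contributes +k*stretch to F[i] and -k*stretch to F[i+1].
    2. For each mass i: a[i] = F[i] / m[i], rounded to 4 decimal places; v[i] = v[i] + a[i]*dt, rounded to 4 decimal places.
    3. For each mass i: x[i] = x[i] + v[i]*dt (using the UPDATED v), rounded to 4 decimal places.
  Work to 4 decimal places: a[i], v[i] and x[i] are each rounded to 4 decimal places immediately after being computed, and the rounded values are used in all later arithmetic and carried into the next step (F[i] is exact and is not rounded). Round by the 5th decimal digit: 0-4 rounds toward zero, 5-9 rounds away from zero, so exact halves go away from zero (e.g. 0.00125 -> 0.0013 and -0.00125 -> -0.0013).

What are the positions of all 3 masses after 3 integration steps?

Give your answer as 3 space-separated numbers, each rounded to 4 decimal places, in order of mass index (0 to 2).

Step 0: x=[8.0000 12.0000 19.0000] v=[0.0000 0.0000 1.0000]
Step 1: x=[7.9800 12.0300 19.0900] v=[-0.2000 0.3000 0.9000]
Step 2: x=[7.9405 12.0901 19.1694] v=[-0.3950 0.6010 0.7940]
Step 3: x=[7.8825 12.1795 19.2380] v=[-0.5800 0.8940 0.6861]

Answer: 7.8825 12.1795 19.2380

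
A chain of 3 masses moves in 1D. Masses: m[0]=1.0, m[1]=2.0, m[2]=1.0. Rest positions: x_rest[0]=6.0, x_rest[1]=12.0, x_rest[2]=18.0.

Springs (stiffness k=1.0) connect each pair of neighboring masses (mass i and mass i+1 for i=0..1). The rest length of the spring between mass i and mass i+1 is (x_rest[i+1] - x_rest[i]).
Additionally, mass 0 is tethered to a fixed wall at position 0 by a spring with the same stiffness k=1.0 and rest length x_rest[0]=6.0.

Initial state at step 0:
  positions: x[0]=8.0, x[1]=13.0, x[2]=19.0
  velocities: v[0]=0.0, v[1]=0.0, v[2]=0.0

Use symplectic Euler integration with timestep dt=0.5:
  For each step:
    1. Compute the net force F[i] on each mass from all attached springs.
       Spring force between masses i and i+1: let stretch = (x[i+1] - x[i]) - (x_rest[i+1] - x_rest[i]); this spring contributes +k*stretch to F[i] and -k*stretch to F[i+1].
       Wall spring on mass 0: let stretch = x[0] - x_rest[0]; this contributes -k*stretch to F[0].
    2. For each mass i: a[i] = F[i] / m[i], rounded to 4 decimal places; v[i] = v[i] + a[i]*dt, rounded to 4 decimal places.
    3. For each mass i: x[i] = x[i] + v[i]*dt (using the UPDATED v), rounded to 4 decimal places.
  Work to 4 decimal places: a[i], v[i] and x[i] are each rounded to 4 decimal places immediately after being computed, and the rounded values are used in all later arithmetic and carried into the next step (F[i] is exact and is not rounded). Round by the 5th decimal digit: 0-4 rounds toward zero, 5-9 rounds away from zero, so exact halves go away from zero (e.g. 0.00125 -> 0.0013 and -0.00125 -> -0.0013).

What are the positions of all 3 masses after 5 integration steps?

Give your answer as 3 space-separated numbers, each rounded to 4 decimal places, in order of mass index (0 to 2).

Answer: 5.5711 12.4405 19.2597

Derivation:
Step 0: x=[8.0000 13.0000 19.0000] v=[0.0000 0.0000 0.0000]
Step 1: x=[7.2500 13.1250 19.0000] v=[-1.5000 0.2500 0.0000]
Step 2: x=[6.1563 13.2500 19.0313] v=[-2.1875 0.2500 0.0625]
Step 3: x=[5.2969 13.2110 19.1173] v=[-1.7188 -0.0781 0.1719]
Step 4: x=[5.0918 12.9210 19.2267] v=[-0.4102 -0.5801 0.2188]
Step 5: x=[5.5711 12.4405 19.2597] v=[0.9585 -0.9610 0.0660]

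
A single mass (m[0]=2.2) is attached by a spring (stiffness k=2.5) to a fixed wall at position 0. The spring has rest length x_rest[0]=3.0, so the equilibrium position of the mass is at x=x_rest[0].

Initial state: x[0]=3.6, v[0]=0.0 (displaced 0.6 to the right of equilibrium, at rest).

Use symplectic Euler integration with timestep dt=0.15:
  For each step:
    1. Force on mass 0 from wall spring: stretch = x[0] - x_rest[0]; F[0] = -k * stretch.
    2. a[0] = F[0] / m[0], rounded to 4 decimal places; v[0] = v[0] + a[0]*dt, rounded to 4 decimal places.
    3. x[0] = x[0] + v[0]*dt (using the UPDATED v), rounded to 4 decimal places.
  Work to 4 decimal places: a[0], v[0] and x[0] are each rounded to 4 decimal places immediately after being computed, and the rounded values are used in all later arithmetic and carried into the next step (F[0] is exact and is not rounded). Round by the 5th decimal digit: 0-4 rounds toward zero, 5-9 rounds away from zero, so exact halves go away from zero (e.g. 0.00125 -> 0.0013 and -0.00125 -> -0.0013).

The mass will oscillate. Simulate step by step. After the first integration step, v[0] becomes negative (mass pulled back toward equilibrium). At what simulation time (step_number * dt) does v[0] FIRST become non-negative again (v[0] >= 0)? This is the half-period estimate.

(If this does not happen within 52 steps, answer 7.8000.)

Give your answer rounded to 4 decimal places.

Step 0: x=[3.6000] v=[0.0000]
Step 1: x=[3.5847] v=[-0.1023]
Step 2: x=[3.5544] v=[-0.2020]
Step 3: x=[3.5099] v=[-0.2965]
Step 4: x=[3.4524] v=[-0.3834]
Step 5: x=[3.3833] v=[-0.4605]
Step 6: x=[3.3044] v=[-0.5258]
Step 7: x=[3.2177] v=[-0.5777]
Step 8: x=[3.1255] v=[-0.6148]
Step 9: x=[3.0301] v=[-0.6362]
Step 10: x=[2.9339] v=[-0.6413]
Step 11: x=[2.8394] v=[-0.6300]
Step 12: x=[2.7490] v=[-0.6026]
Step 13: x=[2.6650] v=[-0.5598]
Step 14: x=[2.5896] v=[-0.5027]
Step 15: x=[2.5247] v=[-0.4327]
Step 16: x=[2.4719] v=[-0.3517]
Step 17: x=[2.4326] v=[-0.2617]
Step 18: x=[2.4079] v=[-0.1650]
Step 19: x=[2.3983] v=[-0.0641]
Step 20: x=[2.4041] v=[0.0385]
First v>=0 after going negative at step 20, time=3.0000

Answer: 3.0000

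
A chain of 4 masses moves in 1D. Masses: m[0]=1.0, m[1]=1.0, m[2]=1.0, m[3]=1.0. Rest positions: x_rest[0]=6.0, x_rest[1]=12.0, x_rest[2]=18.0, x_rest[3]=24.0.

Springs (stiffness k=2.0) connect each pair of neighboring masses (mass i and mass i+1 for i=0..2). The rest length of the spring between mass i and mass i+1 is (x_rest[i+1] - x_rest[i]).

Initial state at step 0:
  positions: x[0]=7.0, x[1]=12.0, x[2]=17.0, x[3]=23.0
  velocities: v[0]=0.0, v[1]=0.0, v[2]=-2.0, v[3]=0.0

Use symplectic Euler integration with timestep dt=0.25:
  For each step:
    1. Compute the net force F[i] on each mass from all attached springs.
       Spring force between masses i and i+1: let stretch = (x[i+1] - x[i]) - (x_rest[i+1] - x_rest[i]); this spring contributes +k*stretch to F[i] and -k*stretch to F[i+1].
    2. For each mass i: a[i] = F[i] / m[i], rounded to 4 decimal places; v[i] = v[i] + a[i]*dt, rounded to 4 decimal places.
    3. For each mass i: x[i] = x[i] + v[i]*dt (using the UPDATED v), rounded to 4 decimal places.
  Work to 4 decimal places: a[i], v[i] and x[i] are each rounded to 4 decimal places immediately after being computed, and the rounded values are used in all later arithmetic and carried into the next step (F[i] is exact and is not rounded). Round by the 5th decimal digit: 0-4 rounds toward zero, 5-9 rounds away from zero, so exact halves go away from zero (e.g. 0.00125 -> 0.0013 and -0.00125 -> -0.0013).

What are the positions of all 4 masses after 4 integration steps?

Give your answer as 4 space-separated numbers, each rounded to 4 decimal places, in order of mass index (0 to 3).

Step 0: x=[7.0000 12.0000 17.0000 23.0000] v=[0.0000 0.0000 -2.0000 0.0000]
Step 1: x=[6.8750 12.0000 16.6250 23.0000] v=[-0.5000 0.0000 -1.5000 0.0000]
Step 2: x=[6.6406 11.9375 16.4688 22.9531] v=[-0.9375 -0.2500 -0.6250 -0.1875]
Step 3: x=[6.3183 11.7793 16.5567 22.8457] v=[-1.2891 -0.6328 0.3515 -0.4297]
Step 4: x=[5.9287 11.5357 16.8335 22.7022] v=[-1.5586 -0.9746 1.1073 -0.5742]

Answer: 5.9287 11.5357 16.8335 22.7022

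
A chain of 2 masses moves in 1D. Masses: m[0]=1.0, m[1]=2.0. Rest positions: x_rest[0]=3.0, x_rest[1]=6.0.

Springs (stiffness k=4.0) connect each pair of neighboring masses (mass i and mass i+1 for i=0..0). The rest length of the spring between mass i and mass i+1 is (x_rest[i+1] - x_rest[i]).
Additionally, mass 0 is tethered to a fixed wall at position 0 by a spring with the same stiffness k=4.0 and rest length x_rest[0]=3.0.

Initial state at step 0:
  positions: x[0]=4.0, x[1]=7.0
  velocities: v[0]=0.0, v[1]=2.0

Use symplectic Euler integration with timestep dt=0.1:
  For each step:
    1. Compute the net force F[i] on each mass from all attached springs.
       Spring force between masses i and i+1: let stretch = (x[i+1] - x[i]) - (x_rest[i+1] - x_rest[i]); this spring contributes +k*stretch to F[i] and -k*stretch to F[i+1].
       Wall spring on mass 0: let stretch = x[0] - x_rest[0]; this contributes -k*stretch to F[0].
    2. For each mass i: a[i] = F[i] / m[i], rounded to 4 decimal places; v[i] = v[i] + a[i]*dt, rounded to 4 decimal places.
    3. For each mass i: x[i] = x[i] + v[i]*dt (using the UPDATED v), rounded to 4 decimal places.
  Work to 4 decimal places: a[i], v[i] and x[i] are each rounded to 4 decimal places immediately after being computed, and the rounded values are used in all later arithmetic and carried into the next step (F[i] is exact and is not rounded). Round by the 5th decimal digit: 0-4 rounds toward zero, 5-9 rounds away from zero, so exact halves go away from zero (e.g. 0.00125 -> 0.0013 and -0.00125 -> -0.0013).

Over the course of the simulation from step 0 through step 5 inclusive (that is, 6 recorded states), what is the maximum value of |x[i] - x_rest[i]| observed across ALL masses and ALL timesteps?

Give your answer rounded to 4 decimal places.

Step 0: x=[4.0000 7.0000] v=[0.0000 2.0000]
Step 1: x=[3.9600 7.2000] v=[-0.4000 2.0000]
Step 2: x=[3.8912 7.3952] v=[-0.6880 1.9520]
Step 3: x=[3.8069 7.5803] v=[-0.8429 1.8512]
Step 4: x=[3.7213 7.7500] v=[-0.8563 1.6965]
Step 5: x=[3.6480 7.8991] v=[-0.7333 1.4908]
Max displacement = 1.8991

Answer: 1.8991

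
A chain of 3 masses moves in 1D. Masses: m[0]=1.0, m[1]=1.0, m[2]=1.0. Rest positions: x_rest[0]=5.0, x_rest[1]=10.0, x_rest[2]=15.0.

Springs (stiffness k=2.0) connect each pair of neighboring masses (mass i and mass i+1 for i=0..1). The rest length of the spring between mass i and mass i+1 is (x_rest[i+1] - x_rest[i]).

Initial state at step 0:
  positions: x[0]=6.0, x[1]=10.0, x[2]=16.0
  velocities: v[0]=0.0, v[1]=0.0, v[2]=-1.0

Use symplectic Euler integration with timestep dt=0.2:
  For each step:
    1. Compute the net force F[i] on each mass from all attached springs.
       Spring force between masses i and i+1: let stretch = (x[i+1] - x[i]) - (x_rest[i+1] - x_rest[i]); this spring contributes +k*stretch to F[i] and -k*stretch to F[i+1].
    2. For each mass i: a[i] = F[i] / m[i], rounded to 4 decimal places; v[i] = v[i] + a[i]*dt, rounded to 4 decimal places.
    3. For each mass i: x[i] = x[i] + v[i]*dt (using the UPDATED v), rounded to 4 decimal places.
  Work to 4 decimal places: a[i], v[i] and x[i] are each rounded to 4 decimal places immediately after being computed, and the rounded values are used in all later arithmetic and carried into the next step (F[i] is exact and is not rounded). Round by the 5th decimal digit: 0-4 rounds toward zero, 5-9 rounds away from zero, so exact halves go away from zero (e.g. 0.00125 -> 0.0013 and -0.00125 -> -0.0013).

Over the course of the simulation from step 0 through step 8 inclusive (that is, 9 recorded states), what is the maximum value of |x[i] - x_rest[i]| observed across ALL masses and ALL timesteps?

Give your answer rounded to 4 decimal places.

Step 0: x=[6.0000 10.0000 16.0000] v=[0.0000 0.0000 -1.0000]
Step 1: x=[5.9200 10.1600 15.7200] v=[-0.4000 0.8000 -1.4000]
Step 2: x=[5.7792 10.4256 15.3952] v=[-0.7040 1.3280 -1.6240]
Step 3: x=[5.6101 10.7171 15.0728] v=[-0.8454 1.4573 -1.6118]
Step 4: x=[5.4496 10.9485 14.8020] v=[-0.8026 1.1568 -1.3541]
Step 5: x=[5.3290 11.0482 14.6229] v=[-0.6030 0.4986 -0.8955]
Step 6: x=[5.2659 10.9764 14.5578] v=[-0.3153 -0.3592 -0.3254]
Step 7: x=[5.2597 10.7342 14.6062] v=[-0.0311 -1.2108 0.2420]
Step 8: x=[5.2914 10.3638 14.7448] v=[0.1587 -1.8518 0.6932]
Max displacement = 1.0482

Answer: 1.0482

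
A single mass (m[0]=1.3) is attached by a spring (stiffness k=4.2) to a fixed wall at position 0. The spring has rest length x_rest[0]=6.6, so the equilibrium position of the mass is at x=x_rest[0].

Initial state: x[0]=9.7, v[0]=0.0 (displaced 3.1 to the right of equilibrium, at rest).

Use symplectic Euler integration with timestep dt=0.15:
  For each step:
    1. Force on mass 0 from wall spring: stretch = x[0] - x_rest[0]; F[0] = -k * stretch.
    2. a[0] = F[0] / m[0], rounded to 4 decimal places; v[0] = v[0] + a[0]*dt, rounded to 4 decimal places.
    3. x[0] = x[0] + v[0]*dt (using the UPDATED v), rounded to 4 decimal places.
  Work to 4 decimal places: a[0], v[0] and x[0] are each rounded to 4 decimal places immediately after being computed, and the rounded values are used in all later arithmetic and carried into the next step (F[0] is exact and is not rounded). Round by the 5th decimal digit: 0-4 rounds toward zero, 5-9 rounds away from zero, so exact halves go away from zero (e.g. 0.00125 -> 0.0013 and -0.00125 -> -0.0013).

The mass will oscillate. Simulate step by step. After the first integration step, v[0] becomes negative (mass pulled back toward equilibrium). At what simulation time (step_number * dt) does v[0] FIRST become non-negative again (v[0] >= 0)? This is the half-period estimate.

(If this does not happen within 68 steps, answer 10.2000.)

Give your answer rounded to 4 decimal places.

Answer: 1.8000

Derivation:
Step 0: x=[9.7000] v=[0.0000]
Step 1: x=[9.4747] v=[-1.5023]
Step 2: x=[9.0404] v=[-2.8954]
Step 3: x=[8.4287] v=[-4.0781]
Step 4: x=[7.6841] v=[-4.9643]
Step 5: x=[6.8606] v=[-5.4897]
Step 6: x=[6.0182] v=[-5.6160]
Step 7: x=[5.2181] v=[-5.3340]
Step 8: x=[4.5185] v=[-4.6643]
Step 9: x=[3.9702] v=[-3.6556]
Step 10: x=[3.6130] v=[-2.3812]
Step 11: x=[3.4729] v=[-0.9337]
Step 12: x=[3.5602] v=[0.5817]
First v>=0 after going negative at step 12, time=1.8000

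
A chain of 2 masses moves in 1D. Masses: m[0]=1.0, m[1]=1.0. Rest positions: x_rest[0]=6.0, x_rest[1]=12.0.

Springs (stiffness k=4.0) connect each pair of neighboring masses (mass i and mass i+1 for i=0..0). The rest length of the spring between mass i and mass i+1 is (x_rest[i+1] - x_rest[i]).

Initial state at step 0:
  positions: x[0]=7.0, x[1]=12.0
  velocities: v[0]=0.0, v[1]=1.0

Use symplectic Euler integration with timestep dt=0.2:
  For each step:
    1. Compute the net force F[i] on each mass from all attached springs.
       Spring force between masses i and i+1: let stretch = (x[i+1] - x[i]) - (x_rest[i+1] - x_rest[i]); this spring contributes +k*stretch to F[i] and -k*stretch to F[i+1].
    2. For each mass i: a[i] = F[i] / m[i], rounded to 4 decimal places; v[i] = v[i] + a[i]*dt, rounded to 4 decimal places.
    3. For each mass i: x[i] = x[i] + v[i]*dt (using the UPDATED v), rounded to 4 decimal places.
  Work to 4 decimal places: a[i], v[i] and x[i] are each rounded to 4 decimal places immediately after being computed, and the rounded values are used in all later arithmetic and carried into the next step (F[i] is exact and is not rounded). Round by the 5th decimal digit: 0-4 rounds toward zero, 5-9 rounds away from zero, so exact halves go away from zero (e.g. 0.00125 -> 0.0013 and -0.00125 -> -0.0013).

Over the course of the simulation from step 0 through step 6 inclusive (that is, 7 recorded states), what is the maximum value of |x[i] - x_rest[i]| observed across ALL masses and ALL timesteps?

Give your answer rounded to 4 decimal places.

Step 0: x=[7.0000 12.0000] v=[0.0000 1.0000]
Step 1: x=[6.8400 12.3600] v=[-0.8000 1.8000]
Step 2: x=[6.6032 12.7968] v=[-1.1840 2.1840]
Step 3: x=[6.3974 13.2026] v=[-1.0291 2.0291]
Step 4: x=[6.3204 13.4796] v=[-0.3849 1.3849]
Step 5: x=[6.4289 13.5711] v=[0.5425 0.4575]
Step 6: x=[6.7202 13.4798] v=[1.4563 -0.4563]
Max displacement = 1.5711

Answer: 1.5711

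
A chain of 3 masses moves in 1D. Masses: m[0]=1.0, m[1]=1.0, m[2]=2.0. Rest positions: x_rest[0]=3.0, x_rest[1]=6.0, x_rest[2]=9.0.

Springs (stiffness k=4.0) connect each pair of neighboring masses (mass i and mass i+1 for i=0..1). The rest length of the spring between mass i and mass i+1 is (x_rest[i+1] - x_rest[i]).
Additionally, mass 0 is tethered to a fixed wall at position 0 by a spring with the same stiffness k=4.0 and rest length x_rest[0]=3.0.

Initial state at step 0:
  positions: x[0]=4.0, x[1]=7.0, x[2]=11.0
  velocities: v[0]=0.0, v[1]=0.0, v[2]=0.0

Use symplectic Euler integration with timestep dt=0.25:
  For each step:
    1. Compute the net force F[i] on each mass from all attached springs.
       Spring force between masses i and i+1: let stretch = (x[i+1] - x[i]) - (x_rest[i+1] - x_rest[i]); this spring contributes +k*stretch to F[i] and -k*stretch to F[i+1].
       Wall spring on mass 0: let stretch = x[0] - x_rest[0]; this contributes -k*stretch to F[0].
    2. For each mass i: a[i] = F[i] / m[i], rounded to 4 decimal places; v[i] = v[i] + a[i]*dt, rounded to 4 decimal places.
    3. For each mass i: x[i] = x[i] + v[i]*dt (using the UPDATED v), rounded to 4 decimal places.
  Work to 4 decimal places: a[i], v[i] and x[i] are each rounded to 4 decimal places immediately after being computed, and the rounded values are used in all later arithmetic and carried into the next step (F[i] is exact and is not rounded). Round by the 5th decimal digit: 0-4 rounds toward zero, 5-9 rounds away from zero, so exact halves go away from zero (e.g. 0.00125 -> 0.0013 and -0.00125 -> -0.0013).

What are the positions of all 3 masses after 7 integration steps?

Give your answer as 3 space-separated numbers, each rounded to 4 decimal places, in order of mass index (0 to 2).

Answer: 3.5166 6.0163 9.4903

Derivation:
Step 0: x=[4.0000 7.0000 11.0000] v=[0.0000 0.0000 0.0000]
Step 1: x=[3.7500 7.2500 10.8750] v=[-1.0000 1.0000 -0.5000]
Step 2: x=[3.4375 7.5313 10.6719] v=[-1.2500 1.1250 -0.8125]
Step 3: x=[3.2891 7.5743 10.4512] v=[-0.5937 0.1718 -0.8828]
Step 4: x=[3.3897 7.2652 10.2459] v=[0.4024 -1.2365 -0.8213]
Step 5: x=[3.6118 6.7324 10.0430] v=[0.8882 -2.1313 -0.8117]
Step 6: x=[3.7111 6.2471 9.8013] v=[0.3970 -1.9413 -0.9670]
Step 7: x=[3.5166 6.0163 9.4903] v=[-0.7781 -0.9231 -1.2441]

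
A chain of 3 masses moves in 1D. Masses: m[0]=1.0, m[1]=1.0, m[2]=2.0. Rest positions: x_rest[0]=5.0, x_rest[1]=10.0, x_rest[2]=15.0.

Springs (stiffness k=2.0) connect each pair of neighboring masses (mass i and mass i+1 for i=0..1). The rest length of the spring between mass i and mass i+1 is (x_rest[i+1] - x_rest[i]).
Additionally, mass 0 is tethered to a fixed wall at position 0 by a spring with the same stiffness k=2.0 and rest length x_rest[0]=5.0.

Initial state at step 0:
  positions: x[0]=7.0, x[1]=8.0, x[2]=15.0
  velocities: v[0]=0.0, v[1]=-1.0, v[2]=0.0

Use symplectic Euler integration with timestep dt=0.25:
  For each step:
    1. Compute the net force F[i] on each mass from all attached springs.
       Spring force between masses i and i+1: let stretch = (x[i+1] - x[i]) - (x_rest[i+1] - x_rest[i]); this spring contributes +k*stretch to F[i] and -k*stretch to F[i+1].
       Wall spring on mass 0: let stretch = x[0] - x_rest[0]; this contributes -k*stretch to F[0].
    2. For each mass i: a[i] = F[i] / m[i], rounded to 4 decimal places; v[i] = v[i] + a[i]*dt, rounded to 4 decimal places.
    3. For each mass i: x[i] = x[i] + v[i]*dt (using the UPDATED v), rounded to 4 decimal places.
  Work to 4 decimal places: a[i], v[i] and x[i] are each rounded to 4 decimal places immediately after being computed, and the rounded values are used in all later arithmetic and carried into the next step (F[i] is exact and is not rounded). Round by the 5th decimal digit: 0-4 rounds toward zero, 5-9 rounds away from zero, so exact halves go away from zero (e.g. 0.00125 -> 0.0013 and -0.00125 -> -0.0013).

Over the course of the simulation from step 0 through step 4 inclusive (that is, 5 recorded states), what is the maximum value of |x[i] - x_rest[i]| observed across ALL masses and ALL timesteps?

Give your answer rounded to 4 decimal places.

Answer: 2.2171

Derivation:
Step 0: x=[7.0000 8.0000 15.0000] v=[0.0000 -1.0000 0.0000]
Step 1: x=[6.2500 8.5000 14.8750] v=[-3.0000 2.0000 -0.5000]
Step 2: x=[5.0000 9.5156 14.6641] v=[-5.0000 4.0625 -0.8438]
Step 3: x=[3.6895 10.6104 14.4439] v=[-5.2422 4.3790 -0.8809]
Step 4: x=[2.7829 11.3192 14.2966] v=[-3.6265 2.8353 -0.5893]
Max displacement = 2.2171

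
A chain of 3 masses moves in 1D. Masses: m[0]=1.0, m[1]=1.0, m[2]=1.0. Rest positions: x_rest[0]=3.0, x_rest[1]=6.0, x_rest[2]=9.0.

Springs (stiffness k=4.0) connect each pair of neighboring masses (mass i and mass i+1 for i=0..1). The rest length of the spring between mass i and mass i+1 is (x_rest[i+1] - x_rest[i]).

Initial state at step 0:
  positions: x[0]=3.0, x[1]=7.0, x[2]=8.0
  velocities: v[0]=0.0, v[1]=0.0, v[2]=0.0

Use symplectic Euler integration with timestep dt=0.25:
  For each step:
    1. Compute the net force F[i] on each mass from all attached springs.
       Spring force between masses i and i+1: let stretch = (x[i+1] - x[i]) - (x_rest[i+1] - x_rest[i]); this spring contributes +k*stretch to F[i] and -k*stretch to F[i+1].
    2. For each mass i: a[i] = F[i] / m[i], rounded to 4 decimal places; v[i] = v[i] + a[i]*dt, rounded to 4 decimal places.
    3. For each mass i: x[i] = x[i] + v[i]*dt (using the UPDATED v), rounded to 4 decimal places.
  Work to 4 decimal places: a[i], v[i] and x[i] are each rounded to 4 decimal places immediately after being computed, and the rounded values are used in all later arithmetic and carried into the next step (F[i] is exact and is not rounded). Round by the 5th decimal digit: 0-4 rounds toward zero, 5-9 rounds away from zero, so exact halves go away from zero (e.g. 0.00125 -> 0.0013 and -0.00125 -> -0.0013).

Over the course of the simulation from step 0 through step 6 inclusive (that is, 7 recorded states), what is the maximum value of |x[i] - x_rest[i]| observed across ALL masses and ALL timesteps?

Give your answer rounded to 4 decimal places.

Answer: 1.1094

Derivation:
Step 0: x=[3.0000 7.0000 8.0000] v=[0.0000 0.0000 0.0000]
Step 1: x=[3.2500 6.2500 8.5000] v=[1.0000 -3.0000 2.0000]
Step 2: x=[3.5000 5.3125 9.1875] v=[1.0000 -3.7500 2.7500]
Step 3: x=[3.4531 4.8906 9.6563] v=[-0.1875 -1.6875 1.8750]
Step 4: x=[3.0156 5.3008 9.6836] v=[-1.7500 1.6407 0.1093]
Step 5: x=[2.3994 6.2354 9.3652] v=[-2.4648 3.7383 -1.2735]
Step 6: x=[1.9922 6.9934 9.0144] v=[-1.6288 3.0321 -1.4033]
Max displacement = 1.1094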